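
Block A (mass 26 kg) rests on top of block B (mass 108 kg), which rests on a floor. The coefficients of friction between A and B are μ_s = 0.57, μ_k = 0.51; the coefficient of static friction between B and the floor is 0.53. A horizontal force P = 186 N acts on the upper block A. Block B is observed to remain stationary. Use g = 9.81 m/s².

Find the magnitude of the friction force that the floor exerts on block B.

f ≈ 130 N

Between the blocks, N₁ = m_A g = 255.1 N.
So the A–B interface can sustain at most μ_s N₁ = 145.4 N of static friction.
Since P = 186 N > 145.4 N, A slides on B; the A–B friction is kinetic: f₁ = μ_k N₁ = 0.51×255.1 = 130 N.
B experiences an equal 130 N forward from A (third law). B is in equilibrium, so the floor supplies f₂ = 130 N of static friction (limit μ_s(m_A+m_B)g = 696.7 N, not exceeded).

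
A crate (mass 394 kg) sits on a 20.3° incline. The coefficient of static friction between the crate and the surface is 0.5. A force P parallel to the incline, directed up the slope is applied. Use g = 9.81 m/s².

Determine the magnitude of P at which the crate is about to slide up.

P ≈ 3150 N

At impending motion up the slope, friction acts down-slope at its limit: f = μ_s N.
P is parallel to the surface, so N = m g cos θ = 3630 N.
Along the incline: P = m g sin θ + μ_s N = 1340 + 0.5×3630 = 3150 N.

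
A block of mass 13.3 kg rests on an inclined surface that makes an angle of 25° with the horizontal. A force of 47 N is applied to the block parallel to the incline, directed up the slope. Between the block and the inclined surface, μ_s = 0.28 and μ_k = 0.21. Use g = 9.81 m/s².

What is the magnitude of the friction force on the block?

Normal force: N = m g cos θ = 13.3 × 9.81 × cos 25° = 118.2 N.
For equilibrium along the incline the friction force must supply f = m g sin θ − P = 55.14 − 47 = 8.14 N (positive meaning up-slope).
Static friction can supply at most μ_s N = 33.11 N.
Since |8.14| ≤ 33.11 N, static friction is sufficient; f equals the required value, not μ_s N.

f ≈ 8.14 N (up the incline)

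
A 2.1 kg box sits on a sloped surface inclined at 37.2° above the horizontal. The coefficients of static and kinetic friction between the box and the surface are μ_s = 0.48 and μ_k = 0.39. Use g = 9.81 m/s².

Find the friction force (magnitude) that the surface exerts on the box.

f ≈ 6.4 N (up the incline)

Perpendicular to the surface, N = m g cos θ = 2.1·9.81·cos 37.2° = 16.41 N.
For equilibrium along the incline, friction must balance the weight component: f = m g sin θ = 12.46 N up the slope.
The static-friction ceiling is μ_s N = 0.48 × 16.41 = 7.876 N.
Since |12.46| > 7.876 N, static friction cannot hold it; the box slides down the incline and kinetic friction applies: f = μ_k N = 0.39 × 16.41 = 6.4 N.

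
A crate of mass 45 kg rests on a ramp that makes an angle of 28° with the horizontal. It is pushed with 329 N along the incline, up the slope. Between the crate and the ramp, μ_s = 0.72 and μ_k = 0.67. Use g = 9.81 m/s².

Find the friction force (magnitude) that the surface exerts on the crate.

f ≈ 122 N (down the incline)

Perpendicular to the surface, N = m g cos θ = 45·9.81·cos 28° = 389.8 N.
The friction needed for equilibrium is m g sin θ − P = 207.2 − 329 = -121.8 N, measured positive up-slope.
Maximum static friction available: μ_s N = 0.72 × 389.8 = 280.6 N.
Since |-121.8| ≤ 280.6 N, the crate remains in static equilibrium and friction takes exactly the required value.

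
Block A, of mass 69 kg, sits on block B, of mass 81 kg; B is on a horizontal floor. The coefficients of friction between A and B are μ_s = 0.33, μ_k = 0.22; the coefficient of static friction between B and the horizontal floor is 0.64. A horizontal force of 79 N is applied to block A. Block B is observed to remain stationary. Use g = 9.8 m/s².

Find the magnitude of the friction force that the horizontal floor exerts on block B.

The normal force B exerts on A is simply A's weight, N₁ = 676.2 N.
Maximum static friction on A from B: μ_s N₁ = 0.33×676.2 = 223.1 N.
Since P = 79 N ≤ 223.1 N, A does not slip on B; friction on A equals P = 79 N.
B experiences an equal 79 N forward from A (third law). B is in equilibrium, so the floor supplies f₂ = 79 N of static friction (limit μ_s(m_A+m_B)g = 940.8 N, not exceeded).

f ≈ 79 N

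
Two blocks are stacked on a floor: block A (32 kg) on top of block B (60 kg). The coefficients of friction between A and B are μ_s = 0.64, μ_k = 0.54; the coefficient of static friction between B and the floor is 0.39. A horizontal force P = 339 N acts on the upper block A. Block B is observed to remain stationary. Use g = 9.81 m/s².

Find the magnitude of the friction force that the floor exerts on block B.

f ≈ 170 N

Between the blocks, N₁ = m_A g = 313.9 N.
So the A–B interface can sustain at most μ_s N₁ = 200.9 N of static friction.
Since P = 339 N > 200.9 N, A slides on B; the A–B friction is kinetic: f₁ = μ_k N₁ = 0.54×313.9 = 170 N.
By Newton's third law B feels 170 N forward from A. With B stationary, the floor's static friction on B balances it: f₂ = 170 N (well within μ_s(m_A+m_B)g = 352 N).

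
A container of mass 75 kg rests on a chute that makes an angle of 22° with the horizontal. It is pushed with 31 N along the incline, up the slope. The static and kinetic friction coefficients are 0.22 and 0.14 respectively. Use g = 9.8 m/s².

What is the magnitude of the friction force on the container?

Normal force: N = m g cos θ = 75 × 9.8 × cos 22° = 681.5 N.
For equilibrium along the incline the friction force must supply f = m g sin θ − P = 275.3 − 31 = 244.3 N (positive meaning up-slope).
Maximum static friction available: μ_s N = 0.22 × 681.5 = 149.9 N.
|244.3| exceeds 149.9 N, so the container slips down-slope; friction is kinetic, f = μ_k N = 0.14×681.5 = 95.4 N.

f ≈ 95.4 N (up the incline)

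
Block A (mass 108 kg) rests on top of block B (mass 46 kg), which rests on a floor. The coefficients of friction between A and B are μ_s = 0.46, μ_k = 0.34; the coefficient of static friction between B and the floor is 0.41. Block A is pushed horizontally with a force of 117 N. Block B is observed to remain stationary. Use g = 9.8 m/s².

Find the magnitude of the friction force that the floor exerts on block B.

The normal force B exerts on A is simply A's weight, N₁ = 1058 N.
Maximum static friction on A from B: μ_s N₁ = 0.46×1058 = 486.9 N.
Since P = 117 N ≤ 486.9 N, A does not slip on B; friction on A equals P = 117 N.
By Newton's third law B feels 117 N forward from A. With B stationary, the floor's static friction on B balances it: f₂ = 117 N (well within μ_s(m_A+m_B)g = 618.8 N).

f ≈ 117 N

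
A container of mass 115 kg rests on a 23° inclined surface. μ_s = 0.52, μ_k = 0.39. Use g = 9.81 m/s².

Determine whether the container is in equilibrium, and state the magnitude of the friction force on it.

N = m g cos θ = 1040 N.
Down-slope weight component: m g sin θ = 441 N.
μ_s N = 540 N.
441 ≤ 540 N, so it stays put; friction = 441 N.

f ≈ 441 N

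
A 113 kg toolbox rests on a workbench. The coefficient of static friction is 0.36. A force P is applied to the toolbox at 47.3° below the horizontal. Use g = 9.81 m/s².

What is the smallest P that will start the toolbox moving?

N = m g + P sin α (the push presses the toolbox into the workbench).
At impending slip, P cos α = μ_s N = μ_s (m g + P sin α).
Solving: P (cos α − μ_s sin α) = μ_s m g → P = 0.36×1110/(cos 47.3° − 0.36 sin 47.3°) = 399/0.4136 = 965 N.

P ≈ 965 N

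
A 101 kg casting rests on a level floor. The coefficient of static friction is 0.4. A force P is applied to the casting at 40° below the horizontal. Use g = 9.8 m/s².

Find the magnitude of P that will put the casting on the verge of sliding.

N = m g + P sin α (the push presses the casting into the level floor).
At impending slip, P cos α = μ_s N = μ_s (m g + P sin α).
Solving: P (cos α − μ_s sin α) = μ_s m g → P = 0.4×990/(cos 40° − 0.4 sin 40°) = 396/0.5089 = 778 N.

P ≈ 778 N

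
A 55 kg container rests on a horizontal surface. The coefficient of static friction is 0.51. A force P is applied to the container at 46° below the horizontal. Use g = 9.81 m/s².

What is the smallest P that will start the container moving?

P ≈ 839 N

N = m g + P sin α (the push presses the container into the horizontal surface).
At impending slip, P cos α = μ_s N = μ_s (m g + P sin α).
Solving: P (cos α − μ_s sin α) = μ_s m g → P = 0.51×540/(cos 46° − 0.51 sin 46°) = 275/0.3278 = 839 N.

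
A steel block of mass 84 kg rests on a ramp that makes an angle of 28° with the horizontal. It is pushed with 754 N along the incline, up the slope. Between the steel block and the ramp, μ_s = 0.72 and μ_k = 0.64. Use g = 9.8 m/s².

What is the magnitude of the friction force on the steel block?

f ≈ 368 N (down the incline)

Normal force: N = m g cos θ = 84 × 9.8 × cos 28° = 726.8 N.
The friction needed for equilibrium is m g sin θ − P = 386.5 − 754 = -367.5 N, measured positive up-slope.
Static friction can supply at most μ_s N = 523.3 N.
Since |-367.5| ≤ 523.3 N, no slip — friction simply equals what equilibrium demands.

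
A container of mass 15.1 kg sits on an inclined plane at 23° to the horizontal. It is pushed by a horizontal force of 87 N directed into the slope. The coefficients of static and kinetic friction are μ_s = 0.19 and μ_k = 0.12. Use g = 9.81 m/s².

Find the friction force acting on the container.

The horizontal push has a component P sin θ into the surface, so N = m g cos θ + P sin θ = 136.4 + 33.99 = 170.3 N.
Parallel to the incline: P cos θ − m g sin θ = 80.08 − 57.88 = 22.2 N; the friction needed to balance this is 22.2 N acting down the slope.
The limit of static friction is μ_s N = 32.37 N.
Since 22.2 N is within the 32.37 N limit, the container stays put and friction is exactly 22.2 N.

f ≈ 22.2 N (down the incline)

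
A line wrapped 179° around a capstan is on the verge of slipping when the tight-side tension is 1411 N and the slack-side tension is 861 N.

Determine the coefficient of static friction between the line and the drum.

μ ≈ 0.158

T₂/T₁ = e^{μβ} → μ = ln(T₂/T₁)/β.
β = 179° = 3.124 rad.
μ = ln(1411/861)/3.124 = ln(1.639)/3.124 = 0.158.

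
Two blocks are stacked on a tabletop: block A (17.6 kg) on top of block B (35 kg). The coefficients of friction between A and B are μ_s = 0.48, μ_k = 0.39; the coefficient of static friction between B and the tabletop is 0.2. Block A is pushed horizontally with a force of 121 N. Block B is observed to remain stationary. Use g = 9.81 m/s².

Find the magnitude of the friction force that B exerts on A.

Normal force at the A–B interface: N₁ = m_A g = 172.7 N.
Maximum static friction on A from B: μ_s N₁ = 0.48×172.7 = 82.87 N.
Since P = 121 N > 82.87 N, A slides on B; the A–B friction is kinetic: f₁ = μ_k N₁ = 0.39×172.7 = 67.3 N.
B experiences an equal 67.3 N forward from A (third law). B is in equilibrium, so the floor supplies f₂ = 67.3 N of static friction (limit μ_s(m_A+m_B)g = 103.2 N, not exceeded).

f ≈ 67.3 N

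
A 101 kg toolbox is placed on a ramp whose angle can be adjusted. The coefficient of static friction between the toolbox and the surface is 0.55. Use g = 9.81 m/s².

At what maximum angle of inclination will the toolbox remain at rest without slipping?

At the slip threshold, m g sin θ = μ_s · m g cos θ, so tan θ = μ_s.
θ_max = arctan(0.55) = 28.8°.

θ_max ≈ 28.8°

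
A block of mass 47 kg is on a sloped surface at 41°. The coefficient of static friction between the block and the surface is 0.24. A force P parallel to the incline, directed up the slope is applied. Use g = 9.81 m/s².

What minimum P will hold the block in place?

P_min ≈ 219 N

The block tends to slide down (tan θ > μ_s), so at the point of impending slip friction acts up-slope at its limit: f = μ_s N.
P is parallel to the surface, so N = m g cos θ = 348 N.
Along the incline: P + μ_s N = m g sin θ, so P = 302 − 0.24×348 = 219 N.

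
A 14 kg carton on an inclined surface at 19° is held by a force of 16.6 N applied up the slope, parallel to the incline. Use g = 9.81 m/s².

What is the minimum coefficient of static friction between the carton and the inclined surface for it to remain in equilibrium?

N = m g cos θ = 129.9 N.
Friction must make up the shortfall along the incline: f = m g sin θ − P = 44.71 − 16.6 = 28.11 N.
At the threshold f = μ_s N, so μ_s,min = 28.11/129.9 = 0.216.

μ_s,min ≈ 0.216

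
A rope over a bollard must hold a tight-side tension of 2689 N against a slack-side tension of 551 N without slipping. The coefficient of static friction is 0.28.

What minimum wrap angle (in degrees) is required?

β_min ≈ 324°

T₂/T₁ = e^{μβ} → β = ln(T₂/T₁)/μ.
β = ln(2689/551)/0.28 = 1.585/0.28 = 5.661 rad.
In degrees: β = 5.661 × 180/π = 324°.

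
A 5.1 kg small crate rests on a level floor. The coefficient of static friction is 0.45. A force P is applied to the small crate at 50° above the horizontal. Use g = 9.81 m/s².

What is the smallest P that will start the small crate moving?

P ≈ 22.8 N

N = m g − P sin α (the pull lifts the small crate).
At impending slip, P cos α = μ_s N = μ_s (m g − P sin α).
Solving: P (cos α + μ_s sin α) = μ_s m g → P = 0.45×50/(cos 50° + 0.45 sin 50°) = 22.5/0.9875 = 22.8 N.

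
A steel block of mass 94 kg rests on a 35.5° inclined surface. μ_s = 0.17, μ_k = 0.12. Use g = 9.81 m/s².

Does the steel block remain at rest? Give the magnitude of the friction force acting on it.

f ≈ 90.1 N

N = m g cos θ = 751 N.
Down-slope weight component: m g sin θ = 535 N.
μ_s N = 128 N.
535 > 128 N, so it slides; kinetic friction f = μ_k N = 0.12×751 = 90.1 N.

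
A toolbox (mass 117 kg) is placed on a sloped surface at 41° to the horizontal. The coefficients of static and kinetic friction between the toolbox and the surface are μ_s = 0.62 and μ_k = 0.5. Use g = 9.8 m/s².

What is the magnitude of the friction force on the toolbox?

Normal force: N = m g cos θ = 117 × 9.8 × cos 41° = 865.4 N.
For equilibrium along the incline, friction must balance the weight component: f = m g sin θ = 752.2 N up the slope.
Static friction can supply at most μ_s N = 536.5 N.
|752.2| exceeds 536.5 N, so the toolbox slips down-slope; friction is kinetic, f = μ_k N = 0.5×865.4 = 433 N.

f ≈ 433 N (up the incline)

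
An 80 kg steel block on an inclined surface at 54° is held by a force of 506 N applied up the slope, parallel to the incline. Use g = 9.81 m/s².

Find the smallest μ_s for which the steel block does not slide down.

N = m g cos θ = 461.3 N.
Friction must make up the shortfall along the incline: f = m g sin θ − P = 634.9 − 506 = 128.9 N.
At the threshold f = μ_s N, so μ_s,min = 128.9/461.3 = 0.279.

μ_s,min ≈ 0.279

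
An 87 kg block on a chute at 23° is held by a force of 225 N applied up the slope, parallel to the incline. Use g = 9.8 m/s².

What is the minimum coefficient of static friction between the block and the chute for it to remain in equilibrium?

μ_s,min ≈ 0.138

N = m g cos θ = 784.8 N.
Friction must make up the shortfall along the incline: f = m g sin θ − P = 333.1 − 225 = 108.1 N.
At the threshold f = μ_s N, so μ_s,min = 108.1/784.8 = 0.138.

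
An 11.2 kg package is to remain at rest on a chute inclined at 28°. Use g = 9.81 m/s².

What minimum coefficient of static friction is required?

At the slip threshold m g sin θ = μ_s m g cos θ, so μ_s,min = tan θ.
μ_s,min = tan 28° = 0.532.

μ_s,min ≈ 0.532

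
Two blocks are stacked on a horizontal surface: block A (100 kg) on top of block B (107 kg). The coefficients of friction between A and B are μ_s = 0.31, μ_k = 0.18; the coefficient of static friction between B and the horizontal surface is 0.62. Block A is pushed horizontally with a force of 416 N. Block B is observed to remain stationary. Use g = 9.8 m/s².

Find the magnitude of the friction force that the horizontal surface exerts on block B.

The normal force B exerts on A is simply A's weight, N₁ = 980 N.
So the A–B interface can sustain at most μ_s N₁ = 303.8 N of static friction.
P = 416 N exceeds that limit, so A slips over B and the interface friction becomes kinetic: f₁ = μ_k N₁ = 0.18×980 = 176 N.
By Newton's third law B feels 176 N forward from A. With B stationary, the floor's static friction on B balances it: f₂ = 176 N (well within μ_s(m_A+m_B)g = 1258 N).

f ≈ 176 N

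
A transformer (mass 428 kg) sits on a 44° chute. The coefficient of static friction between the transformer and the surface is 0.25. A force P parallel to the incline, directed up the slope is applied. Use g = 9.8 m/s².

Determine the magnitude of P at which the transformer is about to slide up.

At impending motion up the slope, friction acts down-slope at its limit: f = μ_s N.
P is parallel to the surface, so N = m g cos θ = 3020 N.
Along the incline: P = m g sin θ + μ_s N = 2910 + 0.25×3020 = 3670 N.

P ≈ 3670 N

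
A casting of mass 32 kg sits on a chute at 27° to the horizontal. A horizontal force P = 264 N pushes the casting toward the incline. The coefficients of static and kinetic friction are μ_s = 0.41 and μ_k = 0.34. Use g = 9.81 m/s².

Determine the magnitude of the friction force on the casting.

f ≈ 92.7 N (down the incline)

Resolve perpendicular to the incline: N = m g cos θ + P sin θ = 32×9.81×cos 27° + 264×sin 27° = 399.6 N.
Along the incline, the net driving force (taking up-slope positive) is P cos θ − m g sin θ = 235.2 − 142.5 = 92.71 N, so equilibrium requires friction f = -92.71 N (down-slope).
Maximum static friction: μ_s N = 0.41 × 399.6 = 163.8 N.
|f_req| = 92.71 ≤ 163.8 N → the casting is in equilibrium; friction equals the required value.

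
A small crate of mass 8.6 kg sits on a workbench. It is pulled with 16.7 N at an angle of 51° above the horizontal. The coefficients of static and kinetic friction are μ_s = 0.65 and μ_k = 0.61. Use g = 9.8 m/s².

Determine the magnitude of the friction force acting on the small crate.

f ≈ 10.5 N

Vertical equilibrium gives N = m g − P sin α = 71.3 N.
The horizontal driving force is P cos α = 10.51 N, so equilibrium needs friction f = 10.51 N.
μ_s N = 0.65 × 71.3 = 46.35 N.
10.51 ≤ 46.35 N → static; friction equals the required 10.5 N.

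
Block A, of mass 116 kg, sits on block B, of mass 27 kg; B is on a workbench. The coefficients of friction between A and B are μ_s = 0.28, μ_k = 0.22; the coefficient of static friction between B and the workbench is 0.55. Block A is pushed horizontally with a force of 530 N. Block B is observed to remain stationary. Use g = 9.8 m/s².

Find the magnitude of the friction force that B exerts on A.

f ≈ 250 N

The normal force B exerts on A is simply A's weight, N₁ = 1137 N.
So the A–B interface can sustain at most μ_s N₁ = 318.3 N of static friction.
Since P = 530 N > 318.3 N, A slides on B; the A–B friction is kinetic: f₁ = μ_k N₁ = 0.22×1137 = 250 N.
B experiences an equal 250 N forward from A (third law). B is in equilibrium, so the floor supplies f₂ = 250 N of static friction (limit μ_s(m_A+m_B)g = 770.8 N, not exceeded).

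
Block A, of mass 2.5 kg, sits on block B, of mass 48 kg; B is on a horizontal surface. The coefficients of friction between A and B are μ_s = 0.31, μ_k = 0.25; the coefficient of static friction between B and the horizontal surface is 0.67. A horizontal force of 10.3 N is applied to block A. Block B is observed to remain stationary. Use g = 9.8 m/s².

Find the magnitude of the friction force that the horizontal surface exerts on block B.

f ≈ 6.12 N

Between the blocks, N₁ = m_A g = 24.5 N.
So the A–B interface can sustain at most μ_s N₁ = 7.595 N of static friction.
P = 10.3 N exceeds that limit, so A slips over B and the interface friction becomes kinetic: f₁ = μ_k N₁ = 0.25×24.5 = 6.12 N.
B experiences an equal 6.12 N forward from A (third law). B is in equilibrium, so the floor supplies f₂ = 6.12 N of static friction (limit μ_s(m_A+m_B)g = 331.6 N, not exceeded).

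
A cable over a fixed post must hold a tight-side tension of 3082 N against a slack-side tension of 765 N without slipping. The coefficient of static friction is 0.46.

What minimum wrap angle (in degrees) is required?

T₂/T₁ = e^{μβ} → β = ln(T₂/T₁)/μ.
β = ln(3082/765)/0.46 = 1.393/0.46 = 3.029 rad.
In degrees: β = 3.029 × 180/π = 174°.

β_min ≈ 174°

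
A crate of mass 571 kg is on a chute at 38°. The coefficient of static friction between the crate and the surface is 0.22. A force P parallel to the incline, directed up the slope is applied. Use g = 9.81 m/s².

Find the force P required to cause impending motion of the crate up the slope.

P ≈ 4420 N

At impending motion up the slope, friction acts down-slope at its limit: f = μ_s N.
P is parallel to the surface, so N = m g cos θ = 4410 N.
Along the incline: P = m g sin θ + μ_s N = 3450 + 0.22×4410 = 4420 N.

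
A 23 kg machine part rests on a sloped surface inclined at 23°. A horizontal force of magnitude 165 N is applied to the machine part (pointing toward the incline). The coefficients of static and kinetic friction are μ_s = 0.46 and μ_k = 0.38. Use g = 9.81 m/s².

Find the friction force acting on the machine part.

Resolve perpendicular to the incline: N = m g cos θ + P sin θ = 23×9.81×cos 23° + 165×sin 23° = 272.2 N.
Parallel to the incline: P cos θ − m g sin θ = 151.9 − 88.16 = 63.72 N; the friction needed to balance this is 63.72 N acting down the slope.
The limit of static friction is μ_s N = 125.2 N.
Since 63.72 N is within the 125.2 N limit, the machine part stays put and friction is exactly 63.7 N.

f ≈ 63.7 N (down the incline)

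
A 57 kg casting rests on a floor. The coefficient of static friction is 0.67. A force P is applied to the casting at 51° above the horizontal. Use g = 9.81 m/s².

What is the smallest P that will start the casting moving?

P ≈ 326 N

N = m g − P sin α (the pull lifts the casting).
At impending slip, P cos α = μ_s N = μ_s (m g − P sin α).
Solving: P (cos α + μ_s sin α) = μ_s m g → P = 0.67×559/(cos 51° + 0.67 sin 51°) = 375/1.15 = 326 N.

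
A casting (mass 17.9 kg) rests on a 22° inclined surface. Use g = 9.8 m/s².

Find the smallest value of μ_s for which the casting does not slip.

μ_s,min ≈ 0.404

At the slip threshold m g sin θ = μ_s m g cos θ, so μ_s,min = tan θ.
μ_s,min = tan 22° = 0.404.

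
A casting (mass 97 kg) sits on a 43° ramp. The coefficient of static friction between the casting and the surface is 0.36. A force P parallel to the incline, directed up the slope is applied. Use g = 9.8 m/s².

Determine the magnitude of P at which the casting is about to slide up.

P ≈ 899 N

At impending motion up the slope, friction acts down-slope at its limit: f = μ_s N.
P is parallel to the surface, so N = m g cos θ = 695 N.
Along the incline: P = m g sin θ + μ_s N = 648 + 0.36×695 = 899 N.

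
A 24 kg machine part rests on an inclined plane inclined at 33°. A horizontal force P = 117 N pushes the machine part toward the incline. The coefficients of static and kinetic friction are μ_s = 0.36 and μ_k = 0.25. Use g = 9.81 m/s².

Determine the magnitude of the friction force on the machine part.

f ≈ 30.1 N (up the incline)

The horizontal push has a component P sin θ into the surface, so N = m g cos θ + P sin θ = 197.5 + 63.72 = 261.2 N.
Parallel to the incline: P cos θ − m g sin θ = 98.12 − 128.2 = -30.11 N; the friction needed to balance this is 30.11 N acting up the slope.
The limit of static friction is μ_s N = 94.02 N.
Since 30.11 N is within the 94.02 N limit, the machine part stays put and friction is exactly 30.1 N.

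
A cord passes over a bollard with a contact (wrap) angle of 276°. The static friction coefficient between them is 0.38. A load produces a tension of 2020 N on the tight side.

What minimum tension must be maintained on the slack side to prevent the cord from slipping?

T_min ≈ 324 N

Capstan equation at impending slip: T_tight/T_slack = e^{μβ}.
β = 276° = 4.817 rad; e^{μβ} = e^{0.38×4.817} = 6.237.
T_slack = T_tight / e^{μβ} = 2020 / 6.237 = 324 N.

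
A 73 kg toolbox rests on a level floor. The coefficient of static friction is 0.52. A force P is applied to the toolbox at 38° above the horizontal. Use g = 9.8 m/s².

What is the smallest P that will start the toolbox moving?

N = m g − P sin α (the pull lifts the toolbox).
At impending slip, P cos α = μ_s N = μ_s (m g − P sin α).
Solving: P (cos α + μ_s sin α) = μ_s m g → P = 0.52×715/(cos 38° + 0.52 sin 38°) = 372/1.108 = 336 N.

P ≈ 336 N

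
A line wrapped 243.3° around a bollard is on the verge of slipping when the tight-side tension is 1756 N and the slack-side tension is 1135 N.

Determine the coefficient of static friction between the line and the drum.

μ ≈ 0.103

T₂/T₁ = e^{μβ} → μ = ln(T₂/T₁)/β.
β = 243.3° = 4.246 rad.
μ = ln(1756/1135)/4.246 = ln(1.547)/4.246 = 0.103.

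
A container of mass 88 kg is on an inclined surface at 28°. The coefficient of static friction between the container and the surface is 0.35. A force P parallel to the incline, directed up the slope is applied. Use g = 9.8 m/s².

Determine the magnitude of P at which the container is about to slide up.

At impending motion up the slope, friction acts down-slope at its limit: f = μ_s N.
P is parallel to the surface, so N = m g cos θ = 761 N.
Along the incline: P = m g sin θ + μ_s N = 405 + 0.35×761 = 671 N.

P ≈ 671 N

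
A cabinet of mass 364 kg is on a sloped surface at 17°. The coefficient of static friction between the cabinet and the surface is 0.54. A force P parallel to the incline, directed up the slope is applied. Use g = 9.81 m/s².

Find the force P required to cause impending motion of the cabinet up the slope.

At impending motion up the slope, friction acts down-slope at its limit: f = μ_s N.
P is parallel to the surface, so N = m g cos θ = 3410 N.
Along the incline: P = m g sin θ + μ_s N = 1040 + 0.54×3410 = 2890 N.

P ≈ 2890 N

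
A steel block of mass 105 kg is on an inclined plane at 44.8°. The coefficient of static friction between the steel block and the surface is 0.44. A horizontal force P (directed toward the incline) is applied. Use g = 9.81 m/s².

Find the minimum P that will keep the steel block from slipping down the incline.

P_min ≈ 396 N

The steel block tends to slide down (tan θ > μ_s), so at the point of impending slip friction acts up-slope at its limit: f = μ_s N.
Perpendicular to the incline: N = m g cos θ + P sin θ.
Along the incline: P cos θ + μ_s N = m g sin θ, i.e. P cos θ + μ_s (m g cos θ + P sin θ) = m g sin θ.
Solving, P (cos θ + μ_s sin θ) = m g (sin θ − μ_s cos θ), so P = 1030×0.3924/1.02 = 396 N.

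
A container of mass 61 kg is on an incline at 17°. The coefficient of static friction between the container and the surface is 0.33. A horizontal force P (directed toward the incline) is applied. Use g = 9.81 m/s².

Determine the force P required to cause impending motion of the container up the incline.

At impending motion up the slope, friction acts down-slope at its limit: f = μ_s N.
Perpendicular to the incline: N = m g cos θ + P sin θ.
Along the incline: P cos θ = m g sin θ + μ_s N = m g sin θ + μ_s (m g cos θ + P sin θ).
Solving, P (cos θ − μ_s sin θ) = m g (sin θ + μ_s cos θ), so P = 61×9.81×(sin 17° + 0.33 cos 17°)/(cos 17° − 0.33 sin 17°) = 598×0.608/0.8598 = 423 N.

P ≈ 423 N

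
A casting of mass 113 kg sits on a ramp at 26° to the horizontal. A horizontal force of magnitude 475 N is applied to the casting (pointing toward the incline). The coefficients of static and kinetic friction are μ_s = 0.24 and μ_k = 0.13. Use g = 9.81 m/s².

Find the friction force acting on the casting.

f ≈ 59 N (up the incline)

Resolve perpendicular to the incline: N = m g cos θ + P sin θ = 113×9.81×cos 26° + 475×sin 26° = 1205 N.
Parallel to the incline: P cos θ − m g sin θ = 426.9 − 485.9 = -59.02 N; the friction needed to balance this is 59.02 N acting up the slope.
The limit of static friction is μ_s N = 289.1 N.
|f_req| = 59.02 ≤ 289.1 N → the casting is in equilibrium; friction equals the required value.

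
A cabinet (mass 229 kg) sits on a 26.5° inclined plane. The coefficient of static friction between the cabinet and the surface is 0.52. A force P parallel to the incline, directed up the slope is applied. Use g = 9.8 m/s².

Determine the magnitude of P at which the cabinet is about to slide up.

At impending motion up the slope, friction acts down-slope at its limit: f = μ_s N.
P is parallel to the surface, so N = m g cos θ = 2010 N.
Along the incline: P = m g sin θ + μ_s N = 1000 + 0.52×2010 = 2050 N.

P ≈ 2050 N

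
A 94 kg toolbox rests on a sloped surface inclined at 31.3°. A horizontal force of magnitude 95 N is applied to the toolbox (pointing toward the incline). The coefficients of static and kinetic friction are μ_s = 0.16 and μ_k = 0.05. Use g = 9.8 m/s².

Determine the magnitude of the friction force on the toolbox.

f ≈ 41.8 N (up the incline)

Resolve perpendicular to the incline: N = m g cos θ + P sin θ = 94×9.8×cos 31.3° + 95×sin 31.3° = 836.5 N.
Along the incline, the net driving force (taking up-slope positive) is P cos θ − m g sin θ = 81.17 − 478.6 = -397.4 N, so equilibrium requires friction f = 397.4 N (up-slope).
The limit of static friction is μ_s N = 133.8 N.
The required 397.4 N exceeds the static limit, so the toolbox slides down-slope and f = μ_k N = 0.05×836.5 = 41.8 N.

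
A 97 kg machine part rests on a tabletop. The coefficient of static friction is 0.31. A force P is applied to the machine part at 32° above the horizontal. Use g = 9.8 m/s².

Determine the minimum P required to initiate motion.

N = m g − P sin α (the pull lifts the machine part).
At impending slip, P cos α = μ_s N = μ_s (m g − P sin α).
Solving: P (cos α + μ_s sin α) = μ_s m g → P = 0.31×951/(cos 32° + 0.31 sin 32°) = 295/1.012 = 291 N.

P ≈ 291 N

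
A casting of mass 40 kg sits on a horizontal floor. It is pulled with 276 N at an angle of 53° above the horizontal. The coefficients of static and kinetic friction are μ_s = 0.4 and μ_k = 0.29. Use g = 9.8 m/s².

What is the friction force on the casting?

N = m g − P sin α = 392 − 276×sin 53° = 171.6 N.
The horizontal driving force is P cos α = 166.1 N, so equilibrium needs friction f = 166.1 N.
The static-friction limit is μ_s N = 68.63 N.
The required friction exceeds μ_s N, so the casting moves and f = μ_k N = 49.8 N.

f ≈ 49.8 N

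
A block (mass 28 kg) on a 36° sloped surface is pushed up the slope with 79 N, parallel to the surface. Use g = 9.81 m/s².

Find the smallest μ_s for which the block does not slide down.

μ_s,min ≈ 0.371

N = m g cos θ = 222.2 N.
Friction must make up the shortfall along the incline: f = m g sin θ − P = 161.5 − 79 = 82.45 N.
At the threshold f = μ_s N, so μ_s,min = 82.45/222.2 = 0.371.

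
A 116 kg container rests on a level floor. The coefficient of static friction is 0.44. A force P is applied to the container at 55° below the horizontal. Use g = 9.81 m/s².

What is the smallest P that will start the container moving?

N = m g + P sin α (the push presses the container into the level floor).
At impending slip, P cos α = μ_s N = μ_s (m g + P sin α).
Solving: P (cos α − μ_s sin α) = μ_s m g → P = 0.44×1140/(cos 55° − 0.44 sin 55°) = 501/0.2131 = 2350 N.

P ≈ 2350 N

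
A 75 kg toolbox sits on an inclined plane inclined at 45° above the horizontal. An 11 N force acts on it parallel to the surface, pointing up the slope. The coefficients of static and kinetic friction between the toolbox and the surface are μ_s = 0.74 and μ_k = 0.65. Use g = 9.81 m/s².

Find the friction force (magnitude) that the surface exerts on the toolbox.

Perpendicular to the surface, N = m g cos θ = 75·9.81·cos 45° = 520.3 N.
Parallel to the incline, ΣF = 0 gives f = m g sin θ − P = 520.3 − 11 = 509.3 N (up-slope positive).
Static friction can supply at most μ_s N = 385 N.
Since |509.3| > 385 N, static friction cannot hold it; the toolbox slides down the incline and kinetic friction applies: f = μ_k N = 0.65 × 520.3 = 338 N.

f ≈ 338 N (up the incline)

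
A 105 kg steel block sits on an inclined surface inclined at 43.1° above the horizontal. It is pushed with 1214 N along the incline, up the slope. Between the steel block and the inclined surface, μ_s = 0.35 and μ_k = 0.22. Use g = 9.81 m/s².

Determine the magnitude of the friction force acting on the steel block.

The normal reaction is N = m g cos θ = 752.1 N.
Parallel to the incline, ΣF = 0 gives f = m g sin θ − P = 703.8 − 1214 = -510.2 N (up-slope positive).
Maximum static friction available: μ_s N = 0.35 × 752.1 = 263.2 N.
|-510.2| exceeds 263.2 N, so the steel block slips up-slope; friction is kinetic, f = μ_k N = 0.22×752.1 = 165 N.

f ≈ 165 N (down the incline)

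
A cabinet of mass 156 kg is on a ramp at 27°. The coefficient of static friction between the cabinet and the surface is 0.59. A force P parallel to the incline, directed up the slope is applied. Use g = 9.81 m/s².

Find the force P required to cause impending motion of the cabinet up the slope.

At impending motion up the slope, friction acts down-slope at its limit: f = μ_s N.
P is parallel to the surface, so N = m g cos θ = 1360 N.
Along the incline: P = m g sin θ + μ_s N = 695 + 0.59×1360 = 1500 N.

P ≈ 1500 N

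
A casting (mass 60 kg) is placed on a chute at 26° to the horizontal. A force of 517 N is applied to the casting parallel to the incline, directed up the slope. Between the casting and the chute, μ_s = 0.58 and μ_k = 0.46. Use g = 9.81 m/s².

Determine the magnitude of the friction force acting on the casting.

f ≈ 259 N (down the incline)

Perpendicular to the surface, N = m g cos θ = 60·9.81·cos 26° = 529 N.
Parallel to the incline, ΣF = 0 gives f = m g sin θ − P = 258 − 517 = -259 N (up-slope positive).
Static friction can supply at most μ_s N = 306.8 N.
Since |-259| ≤ 306.8 N, static friction is sufficient; f equals the required value, not μ_s N.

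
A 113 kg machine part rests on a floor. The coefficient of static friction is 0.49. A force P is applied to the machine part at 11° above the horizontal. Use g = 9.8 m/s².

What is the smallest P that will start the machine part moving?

N = m g − P sin α (the pull lifts the machine part).
At impending slip, P cos α = μ_s N = μ_s (m g − P sin α).
Solving: P (cos α + μ_s sin α) = μ_s m g → P = 0.49×1110/(cos 11° + 0.49 sin 11°) = 543/1.075 = 505 N.

P ≈ 505 N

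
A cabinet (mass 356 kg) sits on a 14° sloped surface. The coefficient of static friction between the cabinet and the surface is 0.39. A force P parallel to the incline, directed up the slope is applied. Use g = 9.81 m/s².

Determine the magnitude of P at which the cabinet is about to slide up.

P ≈ 2170 N

At impending motion up the slope, friction acts down-slope at its limit: f = μ_s N.
P is parallel to the surface, so N = m g cos θ = 3390 N.
Along the incline: P = m g sin θ + μ_s N = 845 + 0.39×3390 = 2170 N.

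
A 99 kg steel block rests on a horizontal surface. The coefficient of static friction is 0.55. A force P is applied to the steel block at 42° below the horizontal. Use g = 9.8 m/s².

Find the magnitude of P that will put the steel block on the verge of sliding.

P ≈ 1420 N

N = m g + P sin α (the push presses the steel block into the horizontal surface).
At impending slip, P cos α = μ_s N = μ_s (m g + P sin α).
Solving: P (cos α − μ_s sin α) = μ_s m g → P = 0.55×970/(cos 42° − 0.55 sin 42°) = 534/0.3751 = 1420 N.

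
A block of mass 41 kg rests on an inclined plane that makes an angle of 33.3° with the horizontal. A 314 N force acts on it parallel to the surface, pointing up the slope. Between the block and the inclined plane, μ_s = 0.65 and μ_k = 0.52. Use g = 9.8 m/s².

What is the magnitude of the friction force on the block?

Normal force: N = m g cos θ = 41 × 9.8 × cos 33.3° = 335.8 N.
The friction needed for equilibrium is m g sin θ − P = 220.6 − 314 = -93.4 N, measured positive up-slope.
Static friction can supply at most μ_s N = 218.3 N.
Since |-93.4| ≤ 218.3 N, no slip — friction simply equals what equilibrium demands.

f ≈ 93.4 N (down the incline)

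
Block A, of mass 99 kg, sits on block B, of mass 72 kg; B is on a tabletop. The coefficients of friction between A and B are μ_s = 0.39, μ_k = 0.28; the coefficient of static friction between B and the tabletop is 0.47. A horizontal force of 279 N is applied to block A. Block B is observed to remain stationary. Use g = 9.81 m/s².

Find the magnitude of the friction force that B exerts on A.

f ≈ 279 N

Between the blocks, N₁ = m_A g = 971.2 N.
Maximum static friction on A from B: μ_s N₁ = 0.39×971.2 = 378.8 N.
Since P = 279 N ≤ 378.8 N, A does not slip on B; friction on A equals P = 279 N.
By Newton's third law B feels 279 N forward from A. With B stationary, the floor's static friction on B balances it: f₂ = 279 N (well within μ_s(m_A+m_B)g = 788.4 N).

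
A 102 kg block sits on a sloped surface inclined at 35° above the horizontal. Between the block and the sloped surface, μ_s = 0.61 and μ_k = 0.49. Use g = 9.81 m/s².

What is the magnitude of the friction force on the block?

f ≈ 402 N (up the incline)

Normal force: N = m g cos θ = 102 × 9.81 × cos 35° = 819.7 N.
Along the slope the weight component is m g sin θ = 573.9 N; friction must supply exactly this, acting up-slope.
The static-friction ceiling is μ_s N = 0.61 × 819.7 = 500 N.
|573.9| exceeds 500 N, so the block slips down-slope; friction is kinetic, f = μ_k N = 0.49×819.7 = 402 N.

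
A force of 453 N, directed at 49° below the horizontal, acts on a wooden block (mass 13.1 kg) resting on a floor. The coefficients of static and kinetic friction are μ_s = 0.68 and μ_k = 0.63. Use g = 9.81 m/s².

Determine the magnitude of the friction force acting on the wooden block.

The vertical component of P adds to the normal force: N = m g + P sin α = 128.5 + 341.9 = 470.4 N.
The horizontal driving force is P cos α = 297.2 N, so equilibrium needs friction f = 297.2 N.
The static-friction limit is μ_s N = 319.9 N.
Since 297.2 N does not exceed the limit, the wooden block stays at rest and f = 297 N.

f ≈ 297 N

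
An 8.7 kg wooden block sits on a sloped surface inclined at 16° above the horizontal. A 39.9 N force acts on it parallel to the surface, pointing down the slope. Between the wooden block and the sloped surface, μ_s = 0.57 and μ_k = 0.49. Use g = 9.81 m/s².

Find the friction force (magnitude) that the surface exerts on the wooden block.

Normal force: N = m g cos θ = 8.7 × 9.81 × cos 16° = 82.04 N.
The friction needed for equilibrium is m g sin θ + P = 23.52 + 39.9 = 63.42 N, measured positive up-slope.
Maximum static friction available: μ_s N = 0.57 × 82.04 = 46.76 N.
Since |63.42| > 46.76 N, static friction cannot hold it; the wooden block slides down the incline and kinetic friction applies: f = μ_k N = 0.49 × 82.04 = 40.2 N.

f ≈ 40.2 N (up the incline)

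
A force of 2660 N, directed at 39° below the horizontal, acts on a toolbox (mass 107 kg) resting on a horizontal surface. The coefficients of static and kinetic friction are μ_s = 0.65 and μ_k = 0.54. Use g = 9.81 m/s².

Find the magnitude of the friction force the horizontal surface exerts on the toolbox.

f ≈ 1470 N

Vertical equilibrium gives N = m g + P sin α = 2724 N.
Horizontally, friction must balance P cos α = 2067 N.
The static-friction limit is μ_s N = 1770 N.
The required friction exceeds μ_s N, so the toolbox moves and f = μ_k N = 1470 N.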